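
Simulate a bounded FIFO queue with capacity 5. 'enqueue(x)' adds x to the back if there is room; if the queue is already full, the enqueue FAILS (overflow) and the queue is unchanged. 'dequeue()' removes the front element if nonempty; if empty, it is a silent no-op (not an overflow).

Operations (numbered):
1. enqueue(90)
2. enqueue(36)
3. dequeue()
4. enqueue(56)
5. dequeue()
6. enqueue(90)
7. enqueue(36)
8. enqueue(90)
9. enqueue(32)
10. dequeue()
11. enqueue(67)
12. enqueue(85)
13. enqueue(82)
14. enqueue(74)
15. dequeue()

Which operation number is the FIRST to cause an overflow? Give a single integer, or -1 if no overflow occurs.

Answer: 12

Derivation:
1. enqueue(90): size=1
2. enqueue(36): size=2
3. dequeue(): size=1
4. enqueue(56): size=2
5. dequeue(): size=1
6. enqueue(90): size=2
7. enqueue(36): size=3
8. enqueue(90): size=4
9. enqueue(32): size=5
10. dequeue(): size=4
11. enqueue(67): size=5
12. enqueue(85): size=5=cap → OVERFLOW (fail)
13. enqueue(82): size=5=cap → OVERFLOW (fail)
14. enqueue(74): size=5=cap → OVERFLOW (fail)
15. dequeue(): size=4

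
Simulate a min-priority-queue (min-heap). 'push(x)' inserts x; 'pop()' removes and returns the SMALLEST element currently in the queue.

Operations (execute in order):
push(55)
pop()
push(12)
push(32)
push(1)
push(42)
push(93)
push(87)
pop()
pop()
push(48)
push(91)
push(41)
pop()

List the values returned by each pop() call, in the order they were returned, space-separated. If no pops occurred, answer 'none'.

Answer: 55 1 12 32

Derivation:
push(55): heap contents = [55]
pop() → 55: heap contents = []
push(12): heap contents = [12]
push(32): heap contents = [12, 32]
push(1): heap contents = [1, 12, 32]
push(42): heap contents = [1, 12, 32, 42]
push(93): heap contents = [1, 12, 32, 42, 93]
push(87): heap contents = [1, 12, 32, 42, 87, 93]
pop() → 1: heap contents = [12, 32, 42, 87, 93]
pop() → 12: heap contents = [32, 42, 87, 93]
push(48): heap contents = [32, 42, 48, 87, 93]
push(91): heap contents = [32, 42, 48, 87, 91, 93]
push(41): heap contents = [32, 41, 42, 48, 87, 91, 93]
pop() → 32: heap contents = [41, 42, 48, 87, 91, 93]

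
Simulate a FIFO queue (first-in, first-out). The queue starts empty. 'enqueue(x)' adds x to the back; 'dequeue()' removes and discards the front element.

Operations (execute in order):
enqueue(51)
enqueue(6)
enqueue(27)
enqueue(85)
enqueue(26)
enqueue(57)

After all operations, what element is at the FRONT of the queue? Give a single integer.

enqueue(51): queue = [51]
enqueue(6): queue = [51, 6]
enqueue(27): queue = [51, 6, 27]
enqueue(85): queue = [51, 6, 27, 85]
enqueue(26): queue = [51, 6, 27, 85, 26]
enqueue(57): queue = [51, 6, 27, 85, 26, 57]

Answer: 51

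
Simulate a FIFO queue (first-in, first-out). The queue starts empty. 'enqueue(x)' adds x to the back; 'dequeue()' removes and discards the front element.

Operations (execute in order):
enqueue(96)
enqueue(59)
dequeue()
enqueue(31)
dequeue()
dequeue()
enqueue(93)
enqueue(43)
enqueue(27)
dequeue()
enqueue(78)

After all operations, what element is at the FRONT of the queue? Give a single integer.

Answer: 43

Derivation:
enqueue(96): queue = [96]
enqueue(59): queue = [96, 59]
dequeue(): queue = [59]
enqueue(31): queue = [59, 31]
dequeue(): queue = [31]
dequeue(): queue = []
enqueue(93): queue = [93]
enqueue(43): queue = [93, 43]
enqueue(27): queue = [93, 43, 27]
dequeue(): queue = [43, 27]
enqueue(78): queue = [43, 27, 78]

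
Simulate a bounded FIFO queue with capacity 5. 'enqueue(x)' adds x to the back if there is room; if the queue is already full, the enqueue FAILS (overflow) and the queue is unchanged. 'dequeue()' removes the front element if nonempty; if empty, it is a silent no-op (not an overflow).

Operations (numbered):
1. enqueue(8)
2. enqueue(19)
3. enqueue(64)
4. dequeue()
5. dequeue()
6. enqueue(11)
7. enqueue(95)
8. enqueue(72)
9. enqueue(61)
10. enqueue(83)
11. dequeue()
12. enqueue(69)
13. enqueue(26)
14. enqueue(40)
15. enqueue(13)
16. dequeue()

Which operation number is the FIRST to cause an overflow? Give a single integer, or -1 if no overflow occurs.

1. enqueue(8): size=1
2. enqueue(19): size=2
3. enqueue(64): size=3
4. dequeue(): size=2
5. dequeue(): size=1
6. enqueue(11): size=2
7. enqueue(95): size=3
8. enqueue(72): size=4
9. enqueue(61): size=5
10. enqueue(83): size=5=cap → OVERFLOW (fail)
11. dequeue(): size=4
12. enqueue(69): size=5
13. enqueue(26): size=5=cap → OVERFLOW (fail)
14. enqueue(40): size=5=cap → OVERFLOW (fail)
15. enqueue(13): size=5=cap → OVERFLOW (fail)
16. dequeue(): size=4

Answer: 10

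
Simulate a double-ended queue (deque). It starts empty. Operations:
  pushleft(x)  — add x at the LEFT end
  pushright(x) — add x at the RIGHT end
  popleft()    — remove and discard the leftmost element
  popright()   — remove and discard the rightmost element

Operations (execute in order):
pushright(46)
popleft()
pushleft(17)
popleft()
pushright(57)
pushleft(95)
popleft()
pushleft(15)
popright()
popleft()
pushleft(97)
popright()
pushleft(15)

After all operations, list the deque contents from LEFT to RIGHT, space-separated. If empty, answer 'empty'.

pushright(46): [46]
popleft(): []
pushleft(17): [17]
popleft(): []
pushright(57): [57]
pushleft(95): [95, 57]
popleft(): [57]
pushleft(15): [15, 57]
popright(): [15]
popleft(): []
pushleft(97): [97]
popright(): []
pushleft(15): [15]

Answer: 15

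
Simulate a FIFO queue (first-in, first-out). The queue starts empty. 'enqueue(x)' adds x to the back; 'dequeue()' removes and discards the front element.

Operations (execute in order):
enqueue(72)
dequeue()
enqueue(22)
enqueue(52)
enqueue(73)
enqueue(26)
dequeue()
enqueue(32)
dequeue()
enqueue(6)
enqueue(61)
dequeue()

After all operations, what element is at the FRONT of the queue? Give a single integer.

Answer: 26

Derivation:
enqueue(72): queue = [72]
dequeue(): queue = []
enqueue(22): queue = [22]
enqueue(52): queue = [22, 52]
enqueue(73): queue = [22, 52, 73]
enqueue(26): queue = [22, 52, 73, 26]
dequeue(): queue = [52, 73, 26]
enqueue(32): queue = [52, 73, 26, 32]
dequeue(): queue = [73, 26, 32]
enqueue(6): queue = [73, 26, 32, 6]
enqueue(61): queue = [73, 26, 32, 6, 61]
dequeue(): queue = [26, 32, 6, 61]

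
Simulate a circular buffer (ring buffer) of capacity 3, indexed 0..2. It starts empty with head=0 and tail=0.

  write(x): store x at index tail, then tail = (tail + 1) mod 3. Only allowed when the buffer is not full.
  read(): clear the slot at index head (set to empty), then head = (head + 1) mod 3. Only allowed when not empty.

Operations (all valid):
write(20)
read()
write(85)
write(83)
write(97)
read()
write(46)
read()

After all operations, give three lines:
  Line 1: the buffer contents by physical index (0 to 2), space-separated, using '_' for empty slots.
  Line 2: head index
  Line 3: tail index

Answer: 97 46 _
0
2

Derivation:
write(20): buf=[20 _ _], head=0, tail=1, size=1
read(): buf=[_ _ _], head=1, tail=1, size=0
write(85): buf=[_ 85 _], head=1, tail=2, size=1
write(83): buf=[_ 85 83], head=1, tail=0, size=2
write(97): buf=[97 85 83], head=1, tail=1, size=3
read(): buf=[97 _ 83], head=2, tail=1, size=2
write(46): buf=[97 46 83], head=2, tail=2, size=3
read(): buf=[97 46 _], head=0, tail=2, size=2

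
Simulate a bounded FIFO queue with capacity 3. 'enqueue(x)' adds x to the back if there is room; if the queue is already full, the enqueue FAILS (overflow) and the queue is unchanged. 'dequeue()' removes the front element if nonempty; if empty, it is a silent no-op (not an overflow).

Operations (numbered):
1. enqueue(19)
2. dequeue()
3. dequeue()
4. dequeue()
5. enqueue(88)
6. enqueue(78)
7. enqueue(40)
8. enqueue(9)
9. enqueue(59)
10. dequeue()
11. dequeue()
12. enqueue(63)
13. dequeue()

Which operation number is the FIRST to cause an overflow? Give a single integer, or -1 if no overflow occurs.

Answer: 8

Derivation:
1. enqueue(19): size=1
2. dequeue(): size=0
3. dequeue(): empty, no-op, size=0
4. dequeue(): empty, no-op, size=0
5. enqueue(88): size=1
6. enqueue(78): size=2
7. enqueue(40): size=3
8. enqueue(9): size=3=cap → OVERFLOW (fail)
9. enqueue(59): size=3=cap → OVERFLOW (fail)
10. dequeue(): size=2
11. dequeue(): size=1
12. enqueue(63): size=2
13. dequeue(): size=1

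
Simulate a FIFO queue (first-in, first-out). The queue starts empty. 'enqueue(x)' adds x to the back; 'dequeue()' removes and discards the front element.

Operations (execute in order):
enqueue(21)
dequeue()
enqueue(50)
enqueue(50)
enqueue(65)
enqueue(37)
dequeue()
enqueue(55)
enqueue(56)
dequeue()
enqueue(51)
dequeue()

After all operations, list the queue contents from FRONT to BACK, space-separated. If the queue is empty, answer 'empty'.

enqueue(21): [21]
dequeue(): []
enqueue(50): [50]
enqueue(50): [50, 50]
enqueue(65): [50, 50, 65]
enqueue(37): [50, 50, 65, 37]
dequeue(): [50, 65, 37]
enqueue(55): [50, 65, 37, 55]
enqueue(56): [50, 65, 37, 55, 56]
dequeue(): [65, 37, 55, 56]
enqueue(51): [65, 37, 55, 56, 51]
dequeue(): [37, 55, 56, 51]

Answer: 37 55 56 51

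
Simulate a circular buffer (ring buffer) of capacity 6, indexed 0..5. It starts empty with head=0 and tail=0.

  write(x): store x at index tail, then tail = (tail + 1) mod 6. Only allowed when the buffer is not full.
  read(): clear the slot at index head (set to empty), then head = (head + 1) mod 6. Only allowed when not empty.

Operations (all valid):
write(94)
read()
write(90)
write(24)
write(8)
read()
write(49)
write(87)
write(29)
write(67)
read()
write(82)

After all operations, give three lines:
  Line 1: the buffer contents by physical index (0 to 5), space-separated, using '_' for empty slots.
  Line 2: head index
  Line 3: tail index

write(94): buf=[94 _ _ _ _ _], head=0, tail=1, size=1
read(): buf=[_ _ _ _ _ _], head=1, tail=1, size=0
write(90): buf=[_ 90 _ _ _ _], head=1, tail=2, size=1
write(24): buf=[_ 90 24 _ _ _], head=1, tail=3, size=2
write(8): buf=[_ 90 24 8 _ _], head=1, tail=4, size=3
read(): buf=[_ _ 24 8 _ _], head=2, tail=4, size=2
write(49): buf=[_ _ 24 8 49 _], head=2, tail=5, size=3
write(87): buf=[_ _ 24 8 49 87], head=2, tail=0, size=4
write(29): buf=[29 _ 24 8 49 87], head=2, tail=1, size=5
write(67): buf=[29 67 24 8 49 87], head=2, tail=2, size=6
read(): buf=[29 67 _ 8 49 87], head=3, tail=2, size=5
write(82): buf=[29 67 82 8 49 87], head=3, tail=3, size=6

Answer: 29 67 82 8 49 87
3
3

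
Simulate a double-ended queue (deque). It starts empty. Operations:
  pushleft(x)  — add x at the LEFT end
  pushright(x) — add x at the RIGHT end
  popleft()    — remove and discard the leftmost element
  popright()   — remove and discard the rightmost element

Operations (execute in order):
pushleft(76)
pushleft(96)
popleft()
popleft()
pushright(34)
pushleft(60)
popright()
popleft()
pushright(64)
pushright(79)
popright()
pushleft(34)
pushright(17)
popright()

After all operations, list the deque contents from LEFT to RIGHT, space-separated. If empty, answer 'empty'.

Answer: 34 64

Derivation:
pushleft(76): [76]
pushleft(96): [96, 76]
popleft(): [76]
popleft(): []
pushright(34): [34]
pushleft(60): [60, 34]
popright(): [60]
popleft(): []
pushright(64): [64]
pushright(79): [64, 79]
popright(): [64]
pushleft(34): [34, 64]
pushright(17): [34, 64, 17]
popright(): [34, 64]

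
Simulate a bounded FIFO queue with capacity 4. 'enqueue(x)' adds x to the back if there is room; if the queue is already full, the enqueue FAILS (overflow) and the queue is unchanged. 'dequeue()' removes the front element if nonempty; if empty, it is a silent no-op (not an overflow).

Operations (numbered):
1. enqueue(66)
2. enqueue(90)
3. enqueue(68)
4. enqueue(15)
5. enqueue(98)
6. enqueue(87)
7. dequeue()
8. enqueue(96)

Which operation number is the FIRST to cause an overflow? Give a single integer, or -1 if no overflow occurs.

Answer: 5

Derivation:
1. enqueue(66): size=1
2. enqueue(90): size=2
3. enqueue(68): size=3
4. enqueue(15): size=4
5. enqueue(98): size=4=cap → OVERFLOW (fail)
6. enqueue(87): size=4=cap → OVERFLOW (fail)
7. dequeue(): size=3
8. enqueue(96): size=4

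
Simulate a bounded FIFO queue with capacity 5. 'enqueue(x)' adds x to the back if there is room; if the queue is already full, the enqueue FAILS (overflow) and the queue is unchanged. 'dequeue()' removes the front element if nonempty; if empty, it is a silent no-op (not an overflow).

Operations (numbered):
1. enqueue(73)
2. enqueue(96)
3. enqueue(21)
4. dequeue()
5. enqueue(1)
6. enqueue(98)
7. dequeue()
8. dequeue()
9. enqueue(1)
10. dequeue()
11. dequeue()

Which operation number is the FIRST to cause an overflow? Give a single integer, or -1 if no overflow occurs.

Answer: -1

Derivation:
1. enqueue(73): size=1
2. enqueue(96): size=2
3. enqueue(21): size=3
4. dequeue(): size=2
5. enqueue(1): size=3
6. enqueue(98): size=4
7. dequeue(): size=3
8. dequeue(): size=2
9. enqueue(1): size=3
10. dequeue(): size=2
11. dequeue(): size=1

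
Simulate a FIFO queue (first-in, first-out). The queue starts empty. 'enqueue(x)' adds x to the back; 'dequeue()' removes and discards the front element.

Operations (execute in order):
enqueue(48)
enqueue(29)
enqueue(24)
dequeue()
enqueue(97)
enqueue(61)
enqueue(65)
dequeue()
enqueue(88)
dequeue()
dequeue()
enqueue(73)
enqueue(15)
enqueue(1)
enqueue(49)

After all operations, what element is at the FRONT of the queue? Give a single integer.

Answer: 61

Derivation:
enqueue(48): queue = [48]
enqueue(29): queue = [48, 29]
enqueue(24): queue = [48, 29, 24]
dequeue(): queue = [29, 24]
enqueue(97): queue = [29, 24, 97]
enqueue(61): queue = [29, 24, 97, 61]
enqueue(65): queue = [29, 24, 97, 61, 65]
dequeue(): queue = [24, 97, 61, 65]
enqueue(88): queue = [24, 97, 61, 65, 88]
dequeue(): queue = [97, 61, 65, 88]
dequeue(): queue = [61, 65, 88]
enqueue(73): queue = [61, 65, 88, 73]
enqueue(15): queue = [61, 65, 88, 73, 15]
enqueue(1): queue = [61, 65, 88, 73, 15, 1]
enqueue(49): queue = [61, 65, 88, 73, 15, 1, 49]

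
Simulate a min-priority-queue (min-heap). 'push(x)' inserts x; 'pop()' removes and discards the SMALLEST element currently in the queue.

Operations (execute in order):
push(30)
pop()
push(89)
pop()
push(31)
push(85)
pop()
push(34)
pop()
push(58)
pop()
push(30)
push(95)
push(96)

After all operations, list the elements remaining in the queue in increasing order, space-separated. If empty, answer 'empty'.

push(30): heap contents = [30]
pop() → 30: heap contents = []
push(89): heap contents = [89]
pop() → 89: heap contents = []
push(31): heap contents = [31]
push(85): heap contents = [31, 85]
pop() → 31: heap contents = [85]
push(34): heap contents = [34, 85]
pop() → 34: heap contents = [85]
push(58): heap contents = [58, 85]
pop() → 58: heap contents = [85]
push(30): heap contents = [30, 85]
push(95): heap contents = [30, 85, 95]
push(96): heap contents = [30, 85, 95, 96]

Answer: 30 85 95 96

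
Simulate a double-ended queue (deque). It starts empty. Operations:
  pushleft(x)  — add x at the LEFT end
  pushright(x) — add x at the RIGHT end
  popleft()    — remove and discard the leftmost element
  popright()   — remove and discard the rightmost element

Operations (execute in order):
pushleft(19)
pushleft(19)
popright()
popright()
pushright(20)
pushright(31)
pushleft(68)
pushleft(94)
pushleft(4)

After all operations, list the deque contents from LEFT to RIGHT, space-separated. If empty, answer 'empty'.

pushleft(19): [19]
pushleft(19): [19, 19]
popright(): [19]
popright(): []
pushright(20): [20]
pushright(31): [20, 31]
pushleft(68): [68, 20, 31]
pushleft(94): [94, 68, 20, 31]
pushleft(4): [4, 94, 68, 20, 31]

Answer: 4 94 68 20 31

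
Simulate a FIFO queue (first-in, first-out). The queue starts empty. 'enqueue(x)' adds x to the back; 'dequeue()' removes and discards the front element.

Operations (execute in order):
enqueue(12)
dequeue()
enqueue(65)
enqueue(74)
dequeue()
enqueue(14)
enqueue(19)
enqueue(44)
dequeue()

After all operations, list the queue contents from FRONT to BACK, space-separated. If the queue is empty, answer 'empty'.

Answer: 14 19 44

Derivation:
enqueue(12): [12]
dequeue(): []
enqueue(65): [65]
enqueue(74): [65, 74]
dequeue(): [74]
enqueue(14): [74, 14]
enqueue(19): [74, 14, 19]
enqueue(44): [74, 14, 19, 44]
dequeue(): [14, 19, 44]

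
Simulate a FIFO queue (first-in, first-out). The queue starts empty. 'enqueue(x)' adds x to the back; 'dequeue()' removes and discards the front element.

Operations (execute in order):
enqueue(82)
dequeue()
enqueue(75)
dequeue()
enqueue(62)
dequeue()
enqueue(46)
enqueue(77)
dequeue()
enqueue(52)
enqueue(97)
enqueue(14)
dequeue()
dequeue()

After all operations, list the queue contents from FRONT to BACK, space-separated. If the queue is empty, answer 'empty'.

enqueue(82): [82]
dequeue(): []
enqueue(75): [75]
dequeue(): []
enqueue(62): [62]
dequeue(): []
enqueue(46): [46]
enqueue(77): [46, 77]
dequeue(): [77]
enqueue(52): [77, 52]
enqueue(97): [77, 52, 97]
enqueue(14): [77, 52, 97, 14]
dequeue(): [52, 97, 14]
dequeue(): [97, 14]

Answer: 97 14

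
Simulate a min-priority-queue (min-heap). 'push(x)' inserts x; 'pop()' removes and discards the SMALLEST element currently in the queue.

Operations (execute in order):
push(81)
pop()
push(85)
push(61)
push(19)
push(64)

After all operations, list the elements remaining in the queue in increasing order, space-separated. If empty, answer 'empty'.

Answer: 19 61 64 85

Derivation:
push(81): heap contents = [81]
pop() → 81: heap contents = []
push(85): heap contents = [85]
push(61): heap contents = [61, 85]
push(19): heap contents = [19, 61, 85]
push(64): heap contents = [19, 61, 64, 85]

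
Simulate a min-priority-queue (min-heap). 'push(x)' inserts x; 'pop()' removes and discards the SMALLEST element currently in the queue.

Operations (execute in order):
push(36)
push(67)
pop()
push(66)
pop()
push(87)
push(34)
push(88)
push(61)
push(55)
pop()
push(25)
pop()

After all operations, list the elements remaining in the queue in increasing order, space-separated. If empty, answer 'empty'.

push(36): heap contents = [36]
push(67): heap contents = [36, 67]
pop() → 36: heap contents = [67]
push(66): heap contents = [66, 67]
pop() → 66: heap contents = [67]
push(87): heap contents = [67, 87]
push(34): heap contents = [34, 67, 87]
push(88): heap contents = [34, 67, 87, 88]
push(61): heap contents = [34, 61, 67, 87, 88]
push(55): heap contents = [34, 55, 61, 67, 87, 88]
pop() → 34: heap contents = [55, 61, 67, 87, 88]
push(25): heap contents = [25, 55, 61, 67, 87, 88]
pop() → 25: heap contents = [55, 61, 67, 87, 88]

Answer: 55 61 67 87 88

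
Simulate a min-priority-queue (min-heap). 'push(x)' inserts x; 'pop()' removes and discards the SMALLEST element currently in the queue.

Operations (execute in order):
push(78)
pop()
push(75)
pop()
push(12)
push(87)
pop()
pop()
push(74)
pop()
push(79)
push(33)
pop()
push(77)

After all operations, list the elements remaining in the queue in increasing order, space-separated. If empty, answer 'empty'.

push(78): heap contents = [78]
pop() → 78: heap contents = []
push(75): heap contents = [75]
pop() → 75: heap contents = []
push(12): heap contents = [12]
push(87): heap contents = [12, 87]
pop() → 12: heap contents = [87]
pop() → 87: heap contents = []
push(74): heap contents = [74]
pop() → 74: heap contents = []
push(79): heap contents = [79]
push(33): heap contents = [33, 79]
pop() → 33: heap contents = [79]
push(77): heap contents = [77, 79]

Answer: 77 79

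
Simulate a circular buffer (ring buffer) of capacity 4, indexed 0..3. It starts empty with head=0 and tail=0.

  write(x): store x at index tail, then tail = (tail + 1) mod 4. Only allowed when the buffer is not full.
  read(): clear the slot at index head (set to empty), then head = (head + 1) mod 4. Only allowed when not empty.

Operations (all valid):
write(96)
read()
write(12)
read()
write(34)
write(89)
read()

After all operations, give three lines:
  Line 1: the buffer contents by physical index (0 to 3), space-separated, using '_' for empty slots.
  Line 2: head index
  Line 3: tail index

write(96): buf=[96 _ _ _], head=0, tail=1, size=1
read(): buf=[_ _ _ _], head=1, tail=1, size=0
write(12): buf=[_ 12 _ _], head=1, tail=2, size=1
read(): buf=[_ _ _ _], head=2, tail=2, size=0
write(34): buf=[_ _ 34 _], head=2, tail=3, size=1
write(89): buf=[_ _ 34 89], head=2, tail=0, size=2
read(): buf=[_ _ _ 89], head=3, tail=0, size=1

Answer: _ _ _ 89
3
0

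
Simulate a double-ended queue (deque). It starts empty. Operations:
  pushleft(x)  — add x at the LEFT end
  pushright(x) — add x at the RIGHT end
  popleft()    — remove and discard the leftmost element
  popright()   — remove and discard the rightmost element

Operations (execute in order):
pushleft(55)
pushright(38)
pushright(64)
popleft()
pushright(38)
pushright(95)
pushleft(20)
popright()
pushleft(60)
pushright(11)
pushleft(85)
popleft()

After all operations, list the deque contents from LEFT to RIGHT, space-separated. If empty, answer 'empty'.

pushleft(55): [55]
pushright(38): [55, 38]
pushright(64): [55, 38, 64]
popleft(): [38, 64]
pushright(38): [38, 64, 38]
pushright(95): [38, 64, 38, 95]
pushleft(20): [20, 38, 64, 38, 95]
popright(): [20, 38, 64, 38]
pushleft(60): [60, 20, 38, 64, 38]
pushright(11): [60, 20, 38, 64, 38, 11]
pushleft(85): [85, 60, 20, 38, 64, 38, 11]
popleft(): [60, 20, 38, 64, 38, 11]

Answer: 60 20 38 64 38 11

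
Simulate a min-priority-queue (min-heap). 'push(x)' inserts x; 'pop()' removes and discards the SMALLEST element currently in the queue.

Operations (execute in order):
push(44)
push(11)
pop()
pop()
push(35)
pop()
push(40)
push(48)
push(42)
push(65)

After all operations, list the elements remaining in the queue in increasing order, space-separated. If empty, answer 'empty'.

push(44): heap contents = [44]
push(11): heap contents = [11, 44]
pop() → 11: heap contents = [44]
pop() → 44: heap contents = []
push(35): heap contents = [35]
pop() → 35: heap contents = []
push(40): heap contents = [40]
push(48): heap contents = [40, 48]
push(42): heap contents = [40, 42, 48]
push(65): heap contents = [40, 42, 48, 65]

Answer: 40 42 48 65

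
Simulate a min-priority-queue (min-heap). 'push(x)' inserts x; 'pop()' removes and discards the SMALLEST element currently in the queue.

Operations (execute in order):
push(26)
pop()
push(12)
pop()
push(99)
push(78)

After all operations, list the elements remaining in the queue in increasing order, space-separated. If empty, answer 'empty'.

push(26): heap contents = [26]
pop() → 26: heap contents = []
push(12): heap contents = [12]
pop() → 12: heap contents = []
push(99): heap contents = [99]
push(78): heap contents = [78, 99]

Answer: 78 99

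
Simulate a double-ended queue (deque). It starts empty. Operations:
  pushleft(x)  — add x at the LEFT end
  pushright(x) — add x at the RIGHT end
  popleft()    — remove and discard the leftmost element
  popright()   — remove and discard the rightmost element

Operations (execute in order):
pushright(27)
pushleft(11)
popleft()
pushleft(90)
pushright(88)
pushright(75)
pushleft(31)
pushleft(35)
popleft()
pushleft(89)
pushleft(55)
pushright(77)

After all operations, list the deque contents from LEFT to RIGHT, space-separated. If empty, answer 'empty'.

pushright(27): [27]
pushleft(11): [11, 27]
popleft(): [27]
pushleft(90): [90, 27]
pushright(88): [90, 27, 88]
pushright(75): [90, 27, 88, 75]
pushleft(31): [31, 90, 27, 88, 75]
pushleft(35): [35, 31, 90, 27, 88, 75]
popleft(): [31, 90, 27, 88, 75]
pushleft(89): [89, 31, 90, 27, 88, 75]
pushleft(55): [55, 89, 31, 90, 27, 88, 75]
pushright(77): [55, 89, 31, 90, 27, 88, 75, 77]

Answer: 55 89 31 90 27 88 75 77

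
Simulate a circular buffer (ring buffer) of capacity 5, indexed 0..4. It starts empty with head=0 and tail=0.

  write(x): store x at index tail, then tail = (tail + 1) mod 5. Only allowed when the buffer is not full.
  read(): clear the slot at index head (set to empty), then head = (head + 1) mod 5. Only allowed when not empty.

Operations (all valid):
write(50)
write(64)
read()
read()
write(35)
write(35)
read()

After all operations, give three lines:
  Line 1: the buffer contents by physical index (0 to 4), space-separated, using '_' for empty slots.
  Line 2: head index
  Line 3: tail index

write(50): buf=[50 _ _ _ _], head=0, tail=1, size=1
write(64): buf=[50 64 _ _ _], head=0, tail=2, size=2
read(): buf=[_ 64 _ _ _], head=1, tail=2, size=1
read(): buf=[_ _ _ _ _], head=2, tail=2, size=0
write(35): buf=[_ _ 35 _ _], head=2, tail=3, size=1
write(35): buf=[_ _ 35 35 _], head=2, tail=4, size=2
read(): buf=[_ _ _ 35 _], head=3, tail=4, size=1

Answer: _ _ _ 35 _
3
4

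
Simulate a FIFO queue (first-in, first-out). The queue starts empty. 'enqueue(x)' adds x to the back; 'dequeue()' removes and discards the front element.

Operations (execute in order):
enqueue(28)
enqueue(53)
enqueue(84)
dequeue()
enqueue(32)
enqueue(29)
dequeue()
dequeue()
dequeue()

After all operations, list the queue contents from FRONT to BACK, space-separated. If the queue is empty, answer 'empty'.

enqueue(28): [28]
enqueue(53): [28, 53]
enqueue(84): [28, 53, 84]
dequeue(): [53, 84]
enqueue(32): [53, 84, 32]
enqueue(29): [53, 84, 32, 29]
dequeue(): [84, 32, 29]
dequeue(): [32, 29]
dequeue(): [29]

Answer: 29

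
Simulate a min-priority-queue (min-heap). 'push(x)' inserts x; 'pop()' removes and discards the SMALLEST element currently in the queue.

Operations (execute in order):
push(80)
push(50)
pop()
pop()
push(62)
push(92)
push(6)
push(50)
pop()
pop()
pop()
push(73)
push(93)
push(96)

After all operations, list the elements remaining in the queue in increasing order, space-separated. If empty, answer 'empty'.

push(80): heap contents = [80]
push(50): heap contents = [50, 80]
pop() → 50: heap contents = [80]
pop() → 80: heap contents = []
push(62): heap contents = [62]
push(92): heap contents = [62, 92]
push(6): heap contents = [6, 62, 92]
push(50): heap contents = [6, 50, 62, 92]
pop() → 6: heap contents = [50, 62, 92]
pop() → 50: heap contents = [62, 92]
pop() → 62: heap contents = [92]
push(73): heap contents = [73, 92]
push(93): heap contents = [73, 92, 93]
push(96): heap contents = [73, 92, 93, 96]

Answer: 73 92 93 96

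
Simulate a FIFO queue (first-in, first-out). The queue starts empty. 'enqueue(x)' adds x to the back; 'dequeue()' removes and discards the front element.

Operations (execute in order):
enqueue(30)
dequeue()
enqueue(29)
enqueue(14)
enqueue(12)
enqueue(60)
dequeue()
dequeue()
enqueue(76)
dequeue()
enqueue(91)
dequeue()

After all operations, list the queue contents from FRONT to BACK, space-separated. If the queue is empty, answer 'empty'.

Answer: 76 91

Derivation:
enqueue(30): [30]
dequeue(): []
enqueue(29): [29]
enqueue(14): [29, 14]
enqueue(12): [29, 14, 12]
enqueue(60): [29, 14, 12, 60]
dequeue(): [14, 12, 60]
dequeue(): [12, 60]
enqueue(76): [12, 60, 76]
dequeue(): [60, 76]
enqueue(91): [60, 76, 91]
dequeue(): [76, 91]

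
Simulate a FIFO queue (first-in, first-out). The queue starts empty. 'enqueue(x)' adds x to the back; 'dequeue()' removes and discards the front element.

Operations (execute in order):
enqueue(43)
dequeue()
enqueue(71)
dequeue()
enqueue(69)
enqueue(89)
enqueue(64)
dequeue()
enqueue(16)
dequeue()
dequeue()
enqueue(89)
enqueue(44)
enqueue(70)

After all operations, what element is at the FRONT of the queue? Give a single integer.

enqueue(43): queue = [43]
dequeue(): queue = []
enqueue(71): queue = [71]
dequeue(): queue = []
enqueue(69): queue = [69]
enqueue(89): queue = [69, 89]
enqueue(64): queue = [69, 89, 64]
dequeue(): queue = [89, 64]
enqueue(16): queue = [89, 64, 16]
dequeue(): queue = [64, 16]
dequeue(): queue = [16]
enqueue(89): queue = [16, 89]
enqueue(44): queue = [16, 89, 44]
enqueue(70): queue = [16, 89, 44, 70]

Answer: 16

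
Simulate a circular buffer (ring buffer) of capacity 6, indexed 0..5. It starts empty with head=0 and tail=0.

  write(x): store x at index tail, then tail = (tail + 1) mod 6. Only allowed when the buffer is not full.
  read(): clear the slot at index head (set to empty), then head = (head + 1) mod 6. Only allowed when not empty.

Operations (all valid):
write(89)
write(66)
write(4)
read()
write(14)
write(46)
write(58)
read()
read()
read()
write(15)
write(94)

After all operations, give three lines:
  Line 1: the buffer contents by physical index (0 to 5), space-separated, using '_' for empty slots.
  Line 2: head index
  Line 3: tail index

Answer: 15 94 _ _ 46 58
4
2

Derivation:
write(89): buf=[89 _ _ _ _ _], head=0, tail=1, size=1
write(66): buf=[89 66 _ _ _ _], head=0, tail=2, size=2
write(4): buf=[89 66 4 _ _ _], head=0, tail=3, size=3
read(): buf=[_ 66 4 _ _ _], head=1, tail=3, size=2
write(14): buf=[_ 66 4 14 _ _], head=1, tail=4, size=3
write(46): buf=[_ 66 4 14 46 _], head=1, tail=5, size=4
write(58): buf=[_ 66 4 14 46 58], head=1, tail=0, size=5
read(): buf=[_ _ 4 14 46 58], head=2, tail=0, size=4
read(): buf=[_ _ _ 14 46 58], head=3, tail=0, size=3
read(): buf=[_ _ _ _ 46 58], head=4, tail=0, size=2
write(15): buf=[15 _ _ _ 46 58], head=4, tail=1, size=3
write(94): buf=[15 94 _ _ 46 58], head=4, tail=2, size=4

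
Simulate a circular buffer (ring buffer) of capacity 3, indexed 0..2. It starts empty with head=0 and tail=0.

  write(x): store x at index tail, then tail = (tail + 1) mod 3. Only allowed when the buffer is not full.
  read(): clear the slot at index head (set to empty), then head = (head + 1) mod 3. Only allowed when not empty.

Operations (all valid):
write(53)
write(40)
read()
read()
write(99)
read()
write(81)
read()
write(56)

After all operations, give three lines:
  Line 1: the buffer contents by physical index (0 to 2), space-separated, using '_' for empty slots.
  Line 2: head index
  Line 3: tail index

Answer: _ 56 _
1
2

Derivation:
write(53): buf=[53 _ _], head=0, tail=1, size=1
write(40): buf=[53 40 _], head=0, tail=2, size=2
read(): buf=[_ 40 _], head=1, tail=2, size=1
read(): buf=[_ _ _], head=2, tail=2, size=0
write(99): buf=[_ _ 99], head=2, tail=0, size=1
read(): buf=[_ _ _], head=0, tail=0, size=0
write(81): buf=[81 _ _], head=0, tail=1, size=1
read(): buf=[_ _ _], head=1, tail=1, size=0
write(56): buf=[_ 56 _], head=1, tail=2, size=1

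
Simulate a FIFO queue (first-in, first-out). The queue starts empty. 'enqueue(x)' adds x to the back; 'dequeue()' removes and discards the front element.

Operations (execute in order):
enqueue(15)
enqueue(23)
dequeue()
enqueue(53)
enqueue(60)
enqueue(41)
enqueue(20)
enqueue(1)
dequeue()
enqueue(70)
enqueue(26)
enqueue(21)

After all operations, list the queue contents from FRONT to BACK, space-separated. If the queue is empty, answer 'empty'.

Answer: 53 60 41 20 1 70 26 21

Derivation:
enqueue(15): [15]
enqueue(23): [15, 23]
dequeue(): [23]
enqueue(53): [23, 53]
enqueue(60): [23, 53, 60]
enqueue(41): [23, 53, 60, 41]
enqueue(20): [23, 53, 60, 41, 20]
enqueue(1): [23, 53, 60, 41, 20, 1]
dequeue(): [53, 60, 41, 20, 1]
enqueue(70): [53, 60, 41, 20, 1, 70]
enqueue(26): [53, 60, 41, 20, 1, 70, 26]
enqueue(21): [53, 60, 41, 20, 1, 70, 26, 21]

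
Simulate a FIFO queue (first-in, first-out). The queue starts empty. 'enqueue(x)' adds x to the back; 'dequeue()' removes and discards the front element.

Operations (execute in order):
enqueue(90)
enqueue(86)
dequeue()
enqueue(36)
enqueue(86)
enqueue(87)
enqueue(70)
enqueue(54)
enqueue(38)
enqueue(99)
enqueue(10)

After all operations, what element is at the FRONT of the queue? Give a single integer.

enqueue(90): queue = [90]
enqueue(86): queue = [90, 86]
dequeue(): queue = [86]
enqueue(36): queue = [86, 36]
enqueue(86): queue = [86, 36, 86]
enqueue(87): queue = [86, 36, 86, 87]
enqueue(70): queue = [86, 36, 86, 87, 70]
enqueue(54): queue = [86, 36, 86, 87, 70, 54]
enqueue(38): queue = [86, 36, 86, 87, 70, 54, 38]
enqueue(99): queue = [86, 36, 86, 87, 70, 54, 38, 99]
enqueue(10): queue = [86, 36, 86, 87, 70, 54, 38, 99, 10]

Answer: 86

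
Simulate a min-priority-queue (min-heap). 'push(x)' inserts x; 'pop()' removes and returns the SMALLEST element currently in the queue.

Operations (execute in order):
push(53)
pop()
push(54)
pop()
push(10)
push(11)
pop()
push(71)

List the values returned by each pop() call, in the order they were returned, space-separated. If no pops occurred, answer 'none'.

push(53): heap contents = [53]
pop() → 53: heap contents = []
push(54): heap contents = [54]
pop() → 54: heap contents = []
push(10): heap contents = [10]
push(11): heap contents = [10, 11]
pop() → 10: heap contents = [11]
push(71): heap contents = [11, 71]

Answer: 53 54 10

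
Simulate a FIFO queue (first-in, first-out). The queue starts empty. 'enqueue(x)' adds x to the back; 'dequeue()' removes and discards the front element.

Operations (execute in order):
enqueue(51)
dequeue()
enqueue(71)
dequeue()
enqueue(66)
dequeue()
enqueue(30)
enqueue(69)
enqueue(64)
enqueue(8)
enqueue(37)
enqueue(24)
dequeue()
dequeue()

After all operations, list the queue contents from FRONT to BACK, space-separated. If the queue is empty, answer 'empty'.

Answer: 64 8 37 24

Derivation:
enqueue(51): [51]
dequeue(): []
enqueue(71): [71]
dequeue(): []
enqueue(66): [66]
dequeue(): []
enqueue(30): [30]
enqueue(69): [30, 69]
enqueue(64): [30, 69, 64]
enqueue(8): [30, 69, 64, 8]
enqueue(37): [30, 69, 64, 8, 37]
enqueue(24): [30, 69, 64, 8, 37, 24]
dequeue(): [69, 64, 8, 37, 24]
dequeue(): [64, 8, 37, 24]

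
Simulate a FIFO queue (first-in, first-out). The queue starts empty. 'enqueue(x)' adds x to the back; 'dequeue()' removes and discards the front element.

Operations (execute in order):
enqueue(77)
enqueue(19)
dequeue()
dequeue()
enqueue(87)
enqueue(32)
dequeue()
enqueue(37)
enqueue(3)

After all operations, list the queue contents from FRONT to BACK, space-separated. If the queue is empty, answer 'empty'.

Answer: 32 37 3

Derivation:
enqueue(77): [77]
enqueue(19): [77, 19]
dequeue(): [19]
dequeue(): []
enqueue(87): [87]
enqueue(32): [87, 32]
dequeue(): [32]
enqueue(37): [32, 37]
enqueue(3): [32, 37, 3]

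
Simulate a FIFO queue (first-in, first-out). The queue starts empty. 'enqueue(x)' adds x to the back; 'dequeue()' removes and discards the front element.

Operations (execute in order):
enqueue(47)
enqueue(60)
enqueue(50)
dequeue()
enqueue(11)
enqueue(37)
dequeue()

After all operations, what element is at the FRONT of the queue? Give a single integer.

enqueue(47): queue = [47]
enqueue(60): queue = [47, 60]
enqueue(50): queue = [47, 60, 50]
dequeue(): queue = [60, 50]
enqueue(11): queue = [60, 50, 11]
enqueue(37): queue = [60, 50, 11, 37]
dequeue(): queue = [50, 11, 37]

Answer: 50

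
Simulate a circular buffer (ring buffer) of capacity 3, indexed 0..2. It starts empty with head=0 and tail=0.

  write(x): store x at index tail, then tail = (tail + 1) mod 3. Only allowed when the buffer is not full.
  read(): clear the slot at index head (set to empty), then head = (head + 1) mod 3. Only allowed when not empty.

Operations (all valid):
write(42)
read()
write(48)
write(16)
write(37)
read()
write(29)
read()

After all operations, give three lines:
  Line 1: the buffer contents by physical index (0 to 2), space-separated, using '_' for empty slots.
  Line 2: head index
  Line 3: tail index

write(42): buf=[42 _ _], head=0, tail=1, size=1
read(): buf=[_ _ _], head=1, tail=1, size=0
write(48): buf=[_ 48 _], head=1, tail=2, size=1
write(16): buf=[_ 48 16], head=1, tail=0, size=2
write(37): buf=[37 48 16], head=1, tail=1, size=3
read(): buf=[37 _ 16], head=2, tail=1, size=2
write(29): buf=[37 29 16], head=2, tail=2, size=3
read(): buf=[37 29 _], head=0, tail=2, size=2

Answer: 37 29 _
0
2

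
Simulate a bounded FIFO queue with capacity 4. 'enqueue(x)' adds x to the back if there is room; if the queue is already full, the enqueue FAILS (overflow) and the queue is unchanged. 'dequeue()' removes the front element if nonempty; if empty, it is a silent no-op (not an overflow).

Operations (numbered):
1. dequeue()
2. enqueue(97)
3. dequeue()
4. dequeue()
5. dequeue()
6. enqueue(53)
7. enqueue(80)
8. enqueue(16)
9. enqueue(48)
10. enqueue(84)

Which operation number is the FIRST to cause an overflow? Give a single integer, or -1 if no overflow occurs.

Answer: 10

Derivation:
1. dequeue(): empty, no-op, size=0
2. enqueue(97): size=1
3. dequeue(): size=0
4. dequeue(): empty, no-op, size=0
5. dequeue(): empty, no-op, size=0
6. enqueue(53): size=1
7. enqueue(80): size=2
8. enqueue(16): size=3
9. enqueue(48): size=4
10. enqueue(84): size=4=cap → OVERFLOW (fail)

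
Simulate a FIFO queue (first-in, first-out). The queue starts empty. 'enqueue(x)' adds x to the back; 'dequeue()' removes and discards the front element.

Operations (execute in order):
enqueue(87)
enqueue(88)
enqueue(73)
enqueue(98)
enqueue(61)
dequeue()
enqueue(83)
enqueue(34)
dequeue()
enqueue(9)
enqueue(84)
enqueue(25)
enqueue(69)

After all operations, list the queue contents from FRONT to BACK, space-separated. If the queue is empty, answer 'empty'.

Answer: 73 98 61 83 34 9 84 25 69

Derivation:
enqueue(87): [87]
enqueue(88): [87, 88]
enqueue(73): [87, 88, 73]
enqueue(98): [87, 88, 73, 98]
enqueue(61): [87, 88, 73, 98, 61]
dequeue(): [88, 73, 98, 61]
enqueue(83): [88, 73, 98, 61, 83]
enqueue(34): [88, 73, 98, 61, 83, 34]
dequeue(): [73, 98, 61, 83, 34]
enqueue(9): [73, 98, 61, 83, 34, 9]
enqueue(84): [73, 98, 61, 83, 34, 9, 84]
enqueue(25): [73, 98, 61, 83, 34, 9, 84, 25]
enqueue(69): [73, 98, 61, 83, 34, 9, 84, 25, 69]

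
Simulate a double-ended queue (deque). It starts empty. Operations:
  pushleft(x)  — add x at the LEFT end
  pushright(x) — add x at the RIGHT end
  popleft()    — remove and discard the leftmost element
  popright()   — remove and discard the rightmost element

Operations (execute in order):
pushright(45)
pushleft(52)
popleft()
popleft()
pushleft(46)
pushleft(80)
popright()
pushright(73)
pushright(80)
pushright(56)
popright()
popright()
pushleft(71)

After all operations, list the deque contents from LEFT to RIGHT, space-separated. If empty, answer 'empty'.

pushright(45): [45]
pushleft(52): [52, 45]
popleft(): [45]
popleft(): []
pushleft(46): [46]
pushleft(80): [80, 46]
popright(): [80]
pushright(73): [80, 73]
pushright(80): [80, 73, 80]
pushright(56): [80, 73, 80, 56]
popright(): [80, 73, 80]
popright(): [80, 73]
pushleft(71): [71, 80, 73]

Answer: 71 80 73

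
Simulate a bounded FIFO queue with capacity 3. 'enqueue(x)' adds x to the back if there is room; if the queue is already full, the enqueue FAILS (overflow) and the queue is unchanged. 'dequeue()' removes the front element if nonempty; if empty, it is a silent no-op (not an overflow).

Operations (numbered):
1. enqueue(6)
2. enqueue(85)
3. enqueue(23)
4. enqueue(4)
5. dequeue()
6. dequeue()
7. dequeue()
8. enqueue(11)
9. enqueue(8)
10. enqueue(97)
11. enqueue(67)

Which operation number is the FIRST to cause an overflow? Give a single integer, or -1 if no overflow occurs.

Answer: 4

Derivation:
1. enqueue(6): size=1
2. enqueue(85): size=2
3. enqueue(23): size=3
4. enqueue(4): size=3=cap → OVERFLOW (fail)
5. dequeue(): size=2
6. dequeue(): size=1
7. dequeue(): size=0
8. enqueue(11): size=1
9. enqueue(8): size=2
10. enqueue(97): size=3
11. enqueue(67): size=3=cap → OVERFLOW (fail)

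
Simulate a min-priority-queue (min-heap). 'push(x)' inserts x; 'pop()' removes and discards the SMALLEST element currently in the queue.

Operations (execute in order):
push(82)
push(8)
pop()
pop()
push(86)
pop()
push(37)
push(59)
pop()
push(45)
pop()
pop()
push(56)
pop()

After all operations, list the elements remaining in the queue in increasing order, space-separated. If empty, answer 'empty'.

Answer: empty

Derivation:
push(82): heap contents = [82]
push(8): heap contents = [8, 82]
pop() → 8: heap contents = [82]
pop() → 82: heap contents = []
push(86): heap contents = [86]
pop() → 86: heap contents = []
push(37): heap contents = [37]
push(59): heap contents = [37, 59]
pop() → 37: heap contents = [59]
push(45): heap contents = [45, 59]
pop() → 45: heap contents = [59]
pop() → 59: heap contents = []
push(56): heap contents = [56]
pop() → 56: heap contents = []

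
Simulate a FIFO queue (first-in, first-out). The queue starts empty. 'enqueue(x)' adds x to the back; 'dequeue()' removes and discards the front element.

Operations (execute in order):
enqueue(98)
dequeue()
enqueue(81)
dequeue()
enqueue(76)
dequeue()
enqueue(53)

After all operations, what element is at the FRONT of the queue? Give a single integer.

Answer: 53

Derivation:
enqueue(98): queue = [98]
dequeue(): queue = []
enqueue(81): queue = [81]
dequeue(): queue = []
enqueue(76): queue = [76]
dequeue(): queue = []
enqueue(53): queue = [53]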